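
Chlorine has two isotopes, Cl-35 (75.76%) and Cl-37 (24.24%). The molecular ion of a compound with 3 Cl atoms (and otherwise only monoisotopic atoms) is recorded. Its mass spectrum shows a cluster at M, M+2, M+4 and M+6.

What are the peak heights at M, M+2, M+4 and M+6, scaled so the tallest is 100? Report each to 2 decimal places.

Each Cl atom is independently Cl-35 (p = 0.7576) or Cl-37 (q = 0.2424); the cluster is the binomial expansion (p + q)^3.
P(M) = 0.7576^3 = 0.434830
P(M+2) = 3 × 0.7576^2 × 0.2424^1 = 0.417382
P(M+4) = 3 × 0.7576^1 × 0.2424^2 = 0.133545
P(M+6) = 0.2424^3 = 0.014243
The M peak is largest (0.434830); scaling to 100 gives 100.00 : 95.99 : 30.71 : 3.28.

100.00 : 95.99 : 30.71 : 3.28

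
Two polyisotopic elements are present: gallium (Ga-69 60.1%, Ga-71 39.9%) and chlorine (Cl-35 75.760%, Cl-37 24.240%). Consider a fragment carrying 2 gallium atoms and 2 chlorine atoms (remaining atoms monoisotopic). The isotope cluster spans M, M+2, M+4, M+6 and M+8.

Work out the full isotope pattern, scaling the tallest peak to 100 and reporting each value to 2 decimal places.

Gallium pattern (n=2): 0.361201 : 0.479598 : 0.159201
Chlorine pattern (n=2): 0.57395776 : 0.36728448 : 0.05875776
Convolve the two distributions (both contribute in 2-u steps):
  M: 0.361201×0.57395776 = 0.207314
  M+2: 0.361201×0.36728448 + 0.479598×0.57395776 = 0.407933
  M+4: 0.361201×0.05875776 + 0.479598×0.36728448 + 0.159201×0.57395776 = 0.288747
  M+6: 0.479598×0.05875776 + 0.159201×0.36728448 = 0.086652
  M+8: 0.159201×0.05875776 = 0.009354
Scale to base peak (0.407933) = 100: 50.82 : 100.00 : 70.78 : 21.24 : 2.29

50.82 : 100.00 : 70.78 : 21.24 : 2.29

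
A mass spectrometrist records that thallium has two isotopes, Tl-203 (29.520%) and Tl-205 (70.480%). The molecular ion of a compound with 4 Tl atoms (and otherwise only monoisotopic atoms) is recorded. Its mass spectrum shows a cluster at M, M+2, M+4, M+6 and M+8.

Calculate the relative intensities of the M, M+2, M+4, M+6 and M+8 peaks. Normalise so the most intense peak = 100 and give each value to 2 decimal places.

Expanding (0.29520 + 0.70480)^4:
P(M) = 0.29520^4 = 0.007594
P(M+2) = 4 × 0.29520^3 × 0.70480^1 = 0.072523
P(M+4) = 6 × 0.29520^2 × 0.70480^2 = 0.259726
P(M+6) = 4 × 0.29520^1 × 0.70480^3 = 0.413403
P(M+8) = 0.70480^4 = 0.246754
The M+6 peak is largest (0.413403); scaling to 100 gives 1.84 : 17.54 : 62.83 : 100.00 : 59.69.

1.84 : 17.54 : 62.83 : 100.00 : 59.69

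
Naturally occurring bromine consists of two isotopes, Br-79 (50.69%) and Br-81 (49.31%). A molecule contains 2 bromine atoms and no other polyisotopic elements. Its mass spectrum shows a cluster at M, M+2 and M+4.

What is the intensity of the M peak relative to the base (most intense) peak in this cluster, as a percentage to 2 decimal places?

Term probabilities: M 0.2569, M+2 0.4999, M+4 0.2431. Base peak = M+2.
P(M+2) = C(2,1) × 0.5069^1 × 0.4931^1 = 2 × 0.5069 × 0.4931 = 0.499905 (base)
P(M) = C(2,0) × 0.5069^2 × 0.4931^0 = 1 × 0.25694761 × 1.0000 = 0.256948
Relative intensity = 0.256948 / 0.499905 × 100 = 51.40

51.40%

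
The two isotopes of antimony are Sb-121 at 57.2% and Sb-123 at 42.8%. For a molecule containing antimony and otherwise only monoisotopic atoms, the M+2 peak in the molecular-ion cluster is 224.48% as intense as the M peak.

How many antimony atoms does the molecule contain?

3

The M+2/M ratio from n Sb atoms is n · q/p = n · 0.428/0.572.
n = 2.2448 × 0.572/0.428 = 3.00 ≈ 3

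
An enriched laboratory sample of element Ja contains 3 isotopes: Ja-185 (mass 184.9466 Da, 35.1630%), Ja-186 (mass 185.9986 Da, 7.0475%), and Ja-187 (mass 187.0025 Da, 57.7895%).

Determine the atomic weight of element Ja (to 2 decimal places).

186.21 Da

Average mass = Σ (abundance × isotope mass) = 0.351630 × 184.9466 + 0.070475 × 185.9986 + 0.577895 × 187.0025
= 65.03277 + 13.10825 + 108.06781 = 186.20883 Da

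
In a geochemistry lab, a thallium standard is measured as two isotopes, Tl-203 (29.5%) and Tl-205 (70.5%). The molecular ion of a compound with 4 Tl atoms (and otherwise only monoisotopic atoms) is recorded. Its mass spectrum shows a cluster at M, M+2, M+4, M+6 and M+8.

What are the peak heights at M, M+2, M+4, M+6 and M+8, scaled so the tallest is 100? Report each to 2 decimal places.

1.83 : 17.51 : 62.77 : 100.00 : 59.75

Each Tl atom is independently Tl-203 (p = 0.295) or Tl-205 (q = 0.705); the cluster is the binomial expansion (p + q)^4.
P(M) = 0.295^4 = 0.007573
P(M+2) = 4 × 0.295^3 × 0.705^1 = 0.072396
P(M+4) = 6 × 0.295^2 × 0.705^2 = 0.259522
P(M+6) = 4 × 0.295^1 × 0.705^3 = 0.413475
P(M+8) = 0.705^4 = 0.247034
The M+6 peak is largest (0.413475); scaling to 100 gives 1.83 : 17.51 : 62.77 : 100.00 : 59.75.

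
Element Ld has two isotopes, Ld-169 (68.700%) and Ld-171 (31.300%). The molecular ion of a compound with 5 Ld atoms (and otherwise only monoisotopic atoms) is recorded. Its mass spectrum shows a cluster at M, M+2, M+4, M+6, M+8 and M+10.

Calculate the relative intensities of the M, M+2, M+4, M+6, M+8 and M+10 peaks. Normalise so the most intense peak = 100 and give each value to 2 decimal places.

The 5 Ld atoms are independent, so intensities follow the terms of (0.68700 + 0.31300)^5.
P(M) = 0.68700^5 = 0.153033
P(M+2) = 5 × 0.68700^4 × 0.31300^1 = 0.348611
P(M+4) = 10 × 0.68700^3 × 0.31300^2 = 0.317657
P(M+6) = 10 × 0.68700^2 × 0.31300^3 = 0.144726
P(M+8) = 5 × 0.68700^1 × 0.31300^4 = 0.032969
P(M+10) = 0.31300^5 = 0.003004
The M+2 peak is largest (0.348611); scaling to 100 gives 43.90 : 100.00 : 91.12 : 41.52 : 9.46 : 0.86.

43.90 : 100.00 : 91.12 : 41.52 : 9.46 : 0.86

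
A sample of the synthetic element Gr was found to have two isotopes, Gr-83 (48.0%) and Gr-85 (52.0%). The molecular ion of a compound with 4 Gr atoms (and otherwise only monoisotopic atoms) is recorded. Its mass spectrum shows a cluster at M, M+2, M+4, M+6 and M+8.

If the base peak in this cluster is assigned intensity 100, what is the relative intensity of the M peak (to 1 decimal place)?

14.2

(0.480 + 0.520)^4 gives M 0.0531, M+2 0.2300, M+4 0.3738, M+6 0.2700, M+8 0.0731; the largest is M+4.
P(M+4) = C(4,2) × 0.480^2 × 0.520^2 = 6 × 0.2304 × 0.2704 = 0.373801 (base)
P(M) = C(4,0) × 0.480^4 × 0.520^0 = 1 × 0.05308416 × 1.0000 = 0.053084
Relative intensity = 0.053084 / 0.373801 × 100 = 14.2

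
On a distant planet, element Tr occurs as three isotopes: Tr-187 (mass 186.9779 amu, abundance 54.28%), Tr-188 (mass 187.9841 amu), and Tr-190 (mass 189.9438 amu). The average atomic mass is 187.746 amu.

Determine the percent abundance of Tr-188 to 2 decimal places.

Let x and y be the fractions of Tr-188 and Tr-190. Then x + y = 1 − 0.5428 = 0.4572 and 187.9841x + 189.9438y = 187.746 − 0.5428×186.9779 = 86.25439588.
Substituting: 187.9841x + 189.9438(0.4572 − x) = 86.25439588
(187.9841 − 189.9438)x = -0.58790948  ⇒  x = 0.30000, y = 0.15720
Tr-188: 30.00%, Tr-190: 15.72%.

30.00%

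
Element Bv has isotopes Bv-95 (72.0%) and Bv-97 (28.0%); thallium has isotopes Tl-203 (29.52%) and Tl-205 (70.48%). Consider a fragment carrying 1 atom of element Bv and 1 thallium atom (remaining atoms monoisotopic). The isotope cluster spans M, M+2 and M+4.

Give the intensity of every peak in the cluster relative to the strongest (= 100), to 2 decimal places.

36.02 : 100.00 : 33.44

Element Bv pattern (n=1): 0.7200 : 0.2800
Thallium pattern (n=1): 0.2952 : 0.7048
Convolve the two distributions (both contribute in 2-u steps):
  M: 0.7200×0.2952 = 0.212544
  M+2: 0.7200×0.7048 + 0.2800×0.2952 = 0.590112
  M+4: 0.2800×0.7048 = 0.197344
Scale to base peak (0.590112) = 100: 36.02 : 100.00 : 33.44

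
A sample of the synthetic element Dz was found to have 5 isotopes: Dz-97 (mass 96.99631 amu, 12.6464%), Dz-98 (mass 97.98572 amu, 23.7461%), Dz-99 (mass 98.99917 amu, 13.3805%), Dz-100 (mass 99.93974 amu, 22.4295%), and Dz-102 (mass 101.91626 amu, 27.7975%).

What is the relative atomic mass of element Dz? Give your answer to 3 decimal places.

99.527 amu

The abundance-weighted mean is 0.126464 × 96.99631 + 0.237461 × 97.98572 + 0.133805 × 98.99917 + 0.224295 × 99.93974 + 0.277975 × 101.91626
= 12.266541 + 23.267787 + 13.246584 + 22.415984 + 28.330172 = 99.527068 amu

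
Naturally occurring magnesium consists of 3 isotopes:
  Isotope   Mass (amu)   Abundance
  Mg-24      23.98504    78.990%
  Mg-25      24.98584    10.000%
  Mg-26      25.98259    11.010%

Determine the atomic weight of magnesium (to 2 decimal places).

Ar = Σ fᵢ·mᵢ = 0.78990 × 23.98504 + 0.10000 × 24.98584 + 0.11010 × 25.98259
= 18.945783 + 2.498584 + 2.860683 = 24.305050 amu

24.31 amu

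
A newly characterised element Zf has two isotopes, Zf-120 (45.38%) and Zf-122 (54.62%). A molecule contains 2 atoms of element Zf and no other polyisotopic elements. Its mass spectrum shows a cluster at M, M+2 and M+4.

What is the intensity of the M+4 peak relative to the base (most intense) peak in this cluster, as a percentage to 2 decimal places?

60.18%

Term probabilities: M 0.2059, M+2 0.4957, M+4 0.2983. Base peak = M+2.
P(M+2) = C(2,1) × 0.4538^1 × 0.5462^1 = 2 × 0.4538 × 0.5462 = 0.495731 (base)
P(M+4) = C(2,2) × 0.4538^0 × 0.5462^2 = 1 × 1.0000 × 0.29833444 = 0.298334
Relative intensity = 0.298334 / 0.495731 × 100 = 60.18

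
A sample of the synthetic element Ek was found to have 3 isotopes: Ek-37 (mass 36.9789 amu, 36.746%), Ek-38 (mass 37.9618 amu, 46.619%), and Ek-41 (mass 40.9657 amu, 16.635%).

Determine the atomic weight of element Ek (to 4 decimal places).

The abundance-weighted mean is 0.36746 × 36.9789 + 0.46619 × 37.9618 + 0.16635 × 40.9657
= 13.58827 + 17.69741 + 6.81464 = 38.10032 amu

38.1003 amu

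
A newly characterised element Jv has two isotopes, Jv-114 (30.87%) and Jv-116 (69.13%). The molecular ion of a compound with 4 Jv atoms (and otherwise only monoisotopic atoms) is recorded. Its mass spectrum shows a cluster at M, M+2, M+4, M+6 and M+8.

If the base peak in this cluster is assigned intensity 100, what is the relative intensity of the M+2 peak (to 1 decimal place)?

Term probabilities: M 0.0091, M+2 0.0813, M+4 0.2732, M+6 0.4079, M+8 0.2284. Base peak = M+6.
P(M+6) = C(4,3) × 0.3087^1 × 0.6913^3 = 4 × 0.3087 × 0.33036929 = 0.407940 (base)
P(M+2) = C(4,1) × 0.3087^3 × 0.6913^1 = 4 × 0.02941778 × 0.6913 = 0.081346
Relative intensity = 0.081346 / 0.407940 × 100 = 19.9

19.9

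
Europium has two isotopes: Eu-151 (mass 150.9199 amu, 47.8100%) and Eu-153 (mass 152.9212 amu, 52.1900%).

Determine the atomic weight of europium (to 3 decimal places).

151.964 amu

The abundance-weighted mean is 0.478100 × 150.9199 + 0.521900 × 152.9212
= 72.15480 + 79.80957 = 151.96437 amu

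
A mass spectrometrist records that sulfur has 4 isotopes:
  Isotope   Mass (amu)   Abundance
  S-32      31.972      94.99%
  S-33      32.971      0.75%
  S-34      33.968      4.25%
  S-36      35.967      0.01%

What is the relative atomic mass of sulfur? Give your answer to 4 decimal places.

32.0647 amu

Average mass = Σ (abundance × isotope mass) = 0.9499 × 31.972 + 0.0075 × 32.971 + 0.0425 × 33.968 + 0.0001 × 35.967
= 30.37020 + 0.24728 + 1.44364 + 0.00360 = 32.06472 amu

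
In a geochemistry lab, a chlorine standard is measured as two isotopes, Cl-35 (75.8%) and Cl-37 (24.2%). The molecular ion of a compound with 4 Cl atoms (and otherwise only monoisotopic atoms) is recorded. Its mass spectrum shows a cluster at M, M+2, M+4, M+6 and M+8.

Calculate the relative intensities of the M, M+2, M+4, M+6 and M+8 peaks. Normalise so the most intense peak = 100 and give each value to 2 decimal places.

Expanding (0.758 + 0.242)^4:
P(M) = 0.758^4 = 0.330124
P(M+2) = 4 × 0.758^3 × 0.242^1 = 0.421583
P(M+4) = 6 × 0.758^2 × 0.242^2 = 0.201893
P(M+6) = 4 × 0.758^1 × 0.242^3 = 0.042971
P(M+8) = 0.242^4 = 0.003430
The M+2 peak is largest (0.421583); scaling to 100 gives 78.31 : 100.00 : 47.89 : 10.19 : 0.81.

78.31 : 100.00 : 47.89 : 10.19 : 0.81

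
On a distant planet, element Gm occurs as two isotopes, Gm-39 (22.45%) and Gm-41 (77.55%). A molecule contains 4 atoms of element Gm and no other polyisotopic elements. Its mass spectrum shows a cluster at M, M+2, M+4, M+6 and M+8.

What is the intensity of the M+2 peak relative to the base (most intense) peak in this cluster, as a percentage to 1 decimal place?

Term probabilities: M 0.0025, M+2 0.0351, M+4 0.1819, M+6 0.4188, M+8 0.3617. Base peak = M+6.
P(M+6) = C(4,3) × 0.2245^1 × 0.7755^3 = 4 × 0.2245 × 0.46638589 = 0.418815 (base)
P(M+2) = C(4,1) × 0.2245^3 × 0.7755^1 = 4 × 0.01131486 × 0.7755 = 0.035099
Relative intensity = 0.035099 / 0.418815 × 100 = 8.4

8.4%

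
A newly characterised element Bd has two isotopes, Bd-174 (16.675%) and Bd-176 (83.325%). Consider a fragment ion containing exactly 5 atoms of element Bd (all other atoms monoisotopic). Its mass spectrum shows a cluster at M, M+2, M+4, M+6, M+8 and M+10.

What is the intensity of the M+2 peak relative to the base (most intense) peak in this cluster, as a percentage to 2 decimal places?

0.80%

Binomial terms of (0.16675 + 0.83325)^5: M 0.0001, M+2 0.0032, M+4 0.0322, M+6 0.1609, M+8 0.4019, M+10 0.4017 → M+8 is the base peak.
P(M+8) = C(5,4) × 0.16675^1 × 0.83325^4 = 5 × 0.16675 × 0.48206021 = 0.401918 (base)
P(M+2) = C(5,1) × 0.16675^4 × 0.83325^1 = 5 × 0.00077315 × 0.83325 = 0.003221
Relative intensity = 0.003221 / 0.401918 × 100 = 0.80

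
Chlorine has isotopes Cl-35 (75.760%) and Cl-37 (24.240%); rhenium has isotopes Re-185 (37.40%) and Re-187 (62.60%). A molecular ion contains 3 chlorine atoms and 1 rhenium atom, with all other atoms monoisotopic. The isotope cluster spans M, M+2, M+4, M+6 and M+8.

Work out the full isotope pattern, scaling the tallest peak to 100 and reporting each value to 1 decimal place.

Chlorine pattern (n=3): 0.4348304 : 0.41738208 : 0.13354464 : 0.01424288
Rhenium pattern (n=1): 0.3740 : 0.6260
Convolve the two distributions (both contribute in 2-u steps):
  M: 0.4348304×0.3740 = 0.162627
  M+2: 0.4348304×0.6260 + 0.41738208×0.3740 = 0.428305
  M+4: 0.41738208×0.6260 + 0.13354464×0.3740 = 0.311227
  M+6: 0.13354464×0.6260 + 0.01424288×0.3740 = 0.088926
  M+8: 0.01424288×0.6260 = 0.008916
Scale to base peak (0.428305) = 100: 38.0 : 100.0 : 72.7 : 20.8 : 2.1

38.0 : 100.0 : 72.7 : 20.8 : 2.1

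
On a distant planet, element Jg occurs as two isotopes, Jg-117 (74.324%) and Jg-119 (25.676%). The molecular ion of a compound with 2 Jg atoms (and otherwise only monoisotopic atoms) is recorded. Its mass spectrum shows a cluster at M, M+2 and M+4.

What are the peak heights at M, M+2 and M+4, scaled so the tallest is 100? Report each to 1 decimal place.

100.0 : 69.1 : 11.9

Expanding (0.74324 + 0.25676)^2:
P(M) = 0.74324^2 = 0.552406
P(M+2) = 2 × 0.74324^1 × 0.25676^1 = 0.381669
P(M+4) = 0.25676^2 = 0.065926
The M peak is largest (0.552406); scaling to 100 gives 100.0 : 69.1 : 11.9.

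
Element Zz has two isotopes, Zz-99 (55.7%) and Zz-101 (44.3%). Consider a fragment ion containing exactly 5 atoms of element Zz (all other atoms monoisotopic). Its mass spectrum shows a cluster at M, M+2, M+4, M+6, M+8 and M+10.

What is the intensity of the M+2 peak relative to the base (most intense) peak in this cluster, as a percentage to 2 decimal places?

62.87%

(0.557 + 0.443)^5 gives M 0.0536, M+2 0.2132, M+4 0.3391, M+6 0.2697, M+8 0.1073, M+10 0.0171; the largest is M+4.
P(M+4) = C(5,2) × 0.557^3 × 0.443^2 = 10 × 0.17280869 × 0.196249 = 0.339135 (base)
P(M+2) = C(5,1) × 0.557^4 × 0.443^1 = 5 × 0.09625444 × 0.4430 = 0.213204
Relative intensity = 0.213204 / 0.339135 × 100 = 62.87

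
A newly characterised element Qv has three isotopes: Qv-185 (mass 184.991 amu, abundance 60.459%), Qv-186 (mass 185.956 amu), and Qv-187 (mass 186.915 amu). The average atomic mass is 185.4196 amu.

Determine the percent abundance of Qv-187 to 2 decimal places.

4.90%

Let x and y be the fractions of Qv-186 and Qv-187. Then x + y = 1 − 0.60459 = 0.39541 and 185.956x + 186.915y = 185.4196 − 0.60459×184.991 = 73.57589131.
Substituting: 185.956x + 186.915(0.39541 − x) = 73.57589131
(185.956 − 186.915)x = -0.33216884  ⇒  x = 0.34637, y = 0.04904
Qv-186: 34.64%, Qv-187: 4.90%.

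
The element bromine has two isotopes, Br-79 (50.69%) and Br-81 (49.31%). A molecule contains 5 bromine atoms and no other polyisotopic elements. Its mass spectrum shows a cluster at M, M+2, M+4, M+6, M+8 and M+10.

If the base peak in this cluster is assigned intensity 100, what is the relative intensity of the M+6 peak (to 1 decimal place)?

97.3

Binomial terms of (0.5069 + 0.4931)^5: M 0.0335, M+2 0.1628, M+4 0.3167, M+6 0.3081, M+8 0.1498, M+10 0.0292 → M+4 is the base peak.
P(M+4) = C(5,2) × 0.5069^3 × 0.4931^2 = 10 × 0.13024674 × 0.24314761 = 0.316692 (base)
P(M+6) = C(5,3) × 0.5069^2 × 0.4931^3 = 10 × 0.25694761 × 0.11989609 = 0.308070
Relative intensity = 0.308070 / 0.316692 × 100 = 97.3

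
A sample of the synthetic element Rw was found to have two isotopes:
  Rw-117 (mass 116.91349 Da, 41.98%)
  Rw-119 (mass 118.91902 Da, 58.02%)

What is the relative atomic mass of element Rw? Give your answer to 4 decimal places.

118.0771 Da

The abundance-weighted mean is 0.4198 × 116.91349 + 0.5802 × 118.91902
= 49.080283 + 68.996815 = 118.077098 Da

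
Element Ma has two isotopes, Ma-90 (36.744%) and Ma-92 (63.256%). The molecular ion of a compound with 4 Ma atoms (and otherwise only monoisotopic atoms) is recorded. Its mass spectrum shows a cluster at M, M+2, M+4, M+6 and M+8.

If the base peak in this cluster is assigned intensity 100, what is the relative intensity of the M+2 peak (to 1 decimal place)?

33.7

Term probabilities: M 0.0182, M+2 0.1255, M+4 0.3241, M+6 0.3720, M+8 0.1601. Base peak = M+6.
P(M+6) = C(4,3) × 0.36744^1 × 0.63256^3 = 4 × 0.36744 × 0.2531076 = 0.372007 (base)
P(M+2) = C(4,1) × 0.36744^3 × 0.63256^1 = 4 × 0.04960887 × 0.63256 = 0.125522
Relative intensity = 0.125522 / 0.372007 × 100 = 33.7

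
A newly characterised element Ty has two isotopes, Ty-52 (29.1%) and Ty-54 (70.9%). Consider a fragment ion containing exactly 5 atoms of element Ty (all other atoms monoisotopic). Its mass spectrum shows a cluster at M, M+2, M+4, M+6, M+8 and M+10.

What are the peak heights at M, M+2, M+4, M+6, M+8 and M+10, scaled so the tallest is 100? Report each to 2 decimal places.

Each Ty atom is independently Ty-52 (p = 0.291) or Ty-54 (q = 0.709); the cluster is the binomial expansion (p + q)^5.
P(M) = 0.291^5 = 0.002087
P(M+2) = 5 × 0.291^4 × 0.709^1 = 0.025421
P(M+4) = 10 × 0.291^3 × 0.709^2 = 0.123872
P(M+6) = 10 × 0.291^2 × 0.709^3 = 0.301804
P(M+8) = 5 × 0.291^1 × 0.709^4 = 0.367661
P(M+10) = 0.709^5 = 0.179156
The M+8 peak is largest (0.367661); scaling to 100 gives 0.57 : 6.91 : 33.69 : 82.09 : 100.00 : 48.73.

0.57 : 6.91 : 33.69 : 82.09 : 100.00 : 48.73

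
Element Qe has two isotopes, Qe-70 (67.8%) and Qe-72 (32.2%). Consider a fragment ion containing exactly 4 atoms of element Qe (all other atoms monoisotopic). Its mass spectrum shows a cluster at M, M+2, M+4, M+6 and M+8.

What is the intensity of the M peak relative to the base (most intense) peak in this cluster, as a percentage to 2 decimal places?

52.64%

(0.678 + 0.322)^4 gives M 0.2113, M+2 0.4014, M+4 0.2860, M+6 0.0905, M+8 0.0108; the largest is M+2.
P(M+2) = C(4,1) × 0.678^3 × 0.322^1 = 4 × 0.31166575 × 0.3220 = 0.401425 (base)
P(M) = C(4,0) × 0.678^4 × 0.322^0 = 1 × 0.21130938 × 1.0000 = 0.211309
Relative intensity = 0.211309 / 0.401425 × 100 = 52.64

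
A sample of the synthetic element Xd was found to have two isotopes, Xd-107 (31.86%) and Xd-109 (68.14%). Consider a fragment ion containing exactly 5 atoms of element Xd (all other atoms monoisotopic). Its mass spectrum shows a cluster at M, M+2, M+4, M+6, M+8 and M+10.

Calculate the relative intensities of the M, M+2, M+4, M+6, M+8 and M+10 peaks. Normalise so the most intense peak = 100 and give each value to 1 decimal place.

Each Xd atom is independently Xd-107 (p = 0.3186) or Xd-109 (q = 0.6814); the cluster is the binomial expansion (p + q)^5.
P(M) = 0.3186^5 = 0.003283
P(M+2) = 5 × 0.3186^4 × 0.6814^1 = 0.035104
P(M+4) = 10 × 0.3186^3 × 0.6814^2 = 0.150156
P(M+6) = 10 × 0.3186^2 × 0.6814^3 = 0.321143
P(M+8) = 5 × 0.3186^1 × 0.6814^4 = 0.343419
P(M+10) = 0.6814^5 = 0.146896
The M+8 peak is largest (0.343419); scaling to 100 gives 1.0 : 10.2 : 43.7 : 93.5 : 100.0 : 42.8.

1.0 : 10.2 : 43.7 : 93.5 : 100.0 : 42.8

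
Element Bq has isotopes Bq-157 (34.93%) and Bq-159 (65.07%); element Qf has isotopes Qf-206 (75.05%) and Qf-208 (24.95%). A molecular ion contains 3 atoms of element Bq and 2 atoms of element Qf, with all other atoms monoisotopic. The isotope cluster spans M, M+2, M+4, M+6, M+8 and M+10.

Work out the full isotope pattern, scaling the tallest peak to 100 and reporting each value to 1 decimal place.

7.0 : 43.9 : 100.0 : 98.4 : 38.3 : 5.0

Element Bq pattern (n=3): 0.04261826 : 0.23817668 : 0.44369185 : 0.27551321
Element Qf pattern (n=2): 0.56325025 : 0.3744995 : 0.06225025
Convolve the two distributions (both contribute in 2-u steps):
  M: 0.04261826×0.56325025 = 0.024005
  M+2: 0.04261826×0.3744995 + 0.23817668×0.56325025 = 0.150114
  M+4: 0.04261826×0.06225025 + 0.23817668×0.3744995 + 0.44369185×0.56325025 = 0.341760
  M+6: 0.23817668×0.06225025 + 0.44369185×0.3744995 + 0.27551321×0.56325025 = 0.336172
  M+8: 0.44369185×0.06225025 + 0.27551321×0.3744995 = 0.130799
  M+10: 0.27551321×0.06225025 = 0.017151
Scale to base peak (0.341760) = 100: 7.0 : 43.9 : 100.0 : 98.4 : 38.3 : 5.0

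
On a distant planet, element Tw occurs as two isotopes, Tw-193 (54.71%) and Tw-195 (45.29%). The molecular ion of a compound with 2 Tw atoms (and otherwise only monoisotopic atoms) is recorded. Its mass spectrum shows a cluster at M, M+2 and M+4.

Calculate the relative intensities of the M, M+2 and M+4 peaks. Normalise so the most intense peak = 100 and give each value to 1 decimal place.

Expanding (0.5471 + 0.4529)^2:
P(M) = 0.5471^2 = 0.299318
P(M+2) = 2 × 0.5471^1 × 0.4529^1 = 0.495563
P(M+4) = 0.4529^2 = 0.205118
The M+2 peak is largest (0.495563); scaling to 100 gives 60.4 : 100.0 : 41.4.

60.4 : 100.0 : 41.4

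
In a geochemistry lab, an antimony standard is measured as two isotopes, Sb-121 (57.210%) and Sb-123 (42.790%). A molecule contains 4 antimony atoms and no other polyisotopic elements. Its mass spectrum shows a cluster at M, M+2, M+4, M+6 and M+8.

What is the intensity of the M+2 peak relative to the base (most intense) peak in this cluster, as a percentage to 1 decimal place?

Binomial terms of (0.57210 + 0.42790)^4: M 0.1071, M+2 0.3205, M+4 0.3596, M+6 0.1793, M+8 0.0335 → M+4 is the base peak.
P(M+4) = C(4,2) × 0.57210^2 × 0.42790^2 = 6 × 0.32729841 × 0.18309841 = 0.359567 (base)
P(M+2) = C(4,1) × 0.57210^3 × 0.42790^1 = 4 × 0.18724742 × 0.4279 = 0.320493
Relative intensity = 0.320493 / 0.359567 × 100 = 89.1

89.1%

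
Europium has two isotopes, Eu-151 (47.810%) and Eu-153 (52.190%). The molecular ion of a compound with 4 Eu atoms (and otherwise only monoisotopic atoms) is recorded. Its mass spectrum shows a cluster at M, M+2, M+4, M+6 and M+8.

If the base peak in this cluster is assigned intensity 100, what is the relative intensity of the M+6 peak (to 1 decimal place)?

72.8

Term probabilities: M 0.0522, M+2 0.2281, M+4 0.3736, M+6 0.2719, M+8 0.0742. Base peak = M+4.
P(M+4) = C(4,2) × 0.47810^2 × 0.52190^2 = 6 × 0.22857961 × 0.27237961 = 0.373563 (base)
P(M+6) = C(4,3) × 0.47810^1 × 0.52190^3 = 4 × 0.4781 × 0.14215492 = 0.271857
Relative intensity = 0.271857 / 0.373563 × 100 = 72.8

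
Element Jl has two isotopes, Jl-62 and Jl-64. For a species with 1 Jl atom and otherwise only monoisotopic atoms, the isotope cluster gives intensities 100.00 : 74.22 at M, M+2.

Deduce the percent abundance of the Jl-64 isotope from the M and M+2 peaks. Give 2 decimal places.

42.60%

Let p = fractional abundance of Jl-62. I(M+2)/I(M) = [C(1,1)·p^0·(1−p)] / p^1 = 1·(1−p)/p = 74.22/100.00 = 0.7422
(1−p)/p = 0.7422/1 = 0.7422  ⇒  p = 1/(1 + 0.7422) = 0.5740
Jl-62: 57.40%, Jl-64: 42.60%.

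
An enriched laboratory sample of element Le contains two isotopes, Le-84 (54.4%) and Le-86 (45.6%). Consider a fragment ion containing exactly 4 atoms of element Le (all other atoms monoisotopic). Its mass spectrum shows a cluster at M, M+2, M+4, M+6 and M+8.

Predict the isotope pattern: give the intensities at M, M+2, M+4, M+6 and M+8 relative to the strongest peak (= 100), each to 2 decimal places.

Expanding (0.544 + 0.456)^4:
P(M) = 0.544^4 = 0.087578
P(M+2) = 4 × 0.544^3 × 0.456^1 = 0.293644
P(M+4) = 6 × 0.544^2 × 0.456^2 = 0.369214
P(M+6) = 4 × 0.544^1 × 0.456^3 = 0.206326
P(M+8) = 0.456^4 = 0.043237
The M+4 peak is largest (0.369214); scaling to 100 gives 23.72 : 79.53 : 100.00 : 55.88 : 11.71.

23.72 : 79.53 : 100.00 : 55.88 : 11.71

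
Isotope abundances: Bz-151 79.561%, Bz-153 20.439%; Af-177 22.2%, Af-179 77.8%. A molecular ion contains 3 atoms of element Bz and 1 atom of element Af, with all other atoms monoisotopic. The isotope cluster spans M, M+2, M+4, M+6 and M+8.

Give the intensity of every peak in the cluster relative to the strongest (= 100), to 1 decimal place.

23.4 : 100.0 : 67.8 : 16.6 : 1.4

Element Bz pattern (n=3): 0.50361737 : 0.38813371 : 0.09971047 : 0.00853845
Element Af pattern (n=1): 0.2220 : 0.7780
Convolve the two distributions (both contribute in 2-u steps):
  M: 0.50361737×0.2220 = 0.111803
  M+2: 0.50361737×0.7780 + 0.38813371×0.2220 = 0.477980
  M+4: 0.38813371×0.7780 + 0.09971047×0.2220 = 0.324104
  M+6: 0.09971047×0.7780 + 0.00853845×0.2220 = 0.079470
  M+8: 0.00853845×0.7780 = 0.006643
Scale to base peak (0.477980) = 100: 23.4 : 100.0 : 67.8 : 16.6 : 1.4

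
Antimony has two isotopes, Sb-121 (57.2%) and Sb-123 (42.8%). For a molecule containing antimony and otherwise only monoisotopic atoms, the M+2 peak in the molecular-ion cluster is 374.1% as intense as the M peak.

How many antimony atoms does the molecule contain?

5

For n independent Sb atoms, I(M+2)/I(M) = n · (abundance Sb-123) / (abundance Sb-121) = n · 0.428/0.572.
n = 3.741 × 0.572/0.428 = 5.00 ≈ 5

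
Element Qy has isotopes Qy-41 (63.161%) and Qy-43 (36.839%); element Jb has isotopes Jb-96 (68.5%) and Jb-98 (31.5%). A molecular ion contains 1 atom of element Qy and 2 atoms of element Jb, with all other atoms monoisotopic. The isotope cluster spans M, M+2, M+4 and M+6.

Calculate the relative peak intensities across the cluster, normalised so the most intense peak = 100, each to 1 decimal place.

Element Qy pattern (n=1): 0.63161 : 0.36839
Element Jb pattern (n=2): 0.469225 : 0.43155 : 0.099225
Convolve the two distributions (both contribute in 2-u steps):
  M: 0.63161×0.469225 = 0.296367
  M+2: 0.63161×0.43155 + 0.36839×0.469225 = 0.445429
  M+4: 0.63161×0.099225 + 0.36839×0.43155 = 0.221650
  M+6: 0.36839×0.099225 = 0.036553
Scale to base peak (0.445429) = 100: 66.5 : 100.0 : 49.8 : 8.2

66.5 : 100.0 : 49.8 : 8.2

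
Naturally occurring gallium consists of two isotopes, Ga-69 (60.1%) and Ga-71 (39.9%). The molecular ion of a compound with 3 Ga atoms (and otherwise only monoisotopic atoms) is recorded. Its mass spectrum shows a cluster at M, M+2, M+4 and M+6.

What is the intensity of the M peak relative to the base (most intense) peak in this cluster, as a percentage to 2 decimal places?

Binomial terms of (0.601 + 0.399)^3: M 0.2171, M+2 0.4324, M+4 0.2870, M+6 0.0635 → M+2 is the base peak.
P(M+2) = C(3,1) × 0.601^2 × 0.399^1 = 3 × 0.361201 × 0.3990 = 0.432358 (base)
P(M) = C(3,0) × 0.601^3 × 0.399^0 = 1 × 0.2170818 × 1.0000 = 0.217082
Relative intensity = 0.217082 / 0.432358 × 100 = 50.21

50.21%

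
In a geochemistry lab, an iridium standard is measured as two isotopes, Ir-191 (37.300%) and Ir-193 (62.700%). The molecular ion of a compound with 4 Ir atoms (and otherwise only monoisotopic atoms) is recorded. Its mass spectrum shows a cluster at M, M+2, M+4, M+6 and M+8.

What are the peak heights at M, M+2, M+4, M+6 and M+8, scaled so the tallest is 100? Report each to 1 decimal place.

Each Ir atom is independently Ir-191 (p = 0.37300) or Ir-193 (q = 0.62700); the cluster is the binomial expansion (p + q)^4.
P(M) = 0.37300^4 = 0.019357
P(M+2) = 4 × 0.37300^3 × 0.62700^1 = 0.130153
P(M+4) = 6 × 0.37300^2 × 0.62700^2 = 0.328174
P(M+6) = 4 × 0.37300^1 × 0.62700^3 = 0.367766
P(M+8) = 0.62700^4 = 0.154550
The M+6 peak is largest (0.367766); scaling to 100 gives 5.3 : 35.4 : 89.2 : 100.0 : 42.0.

5.3 : 35.4 : 89.2 : 100.0 : 42.0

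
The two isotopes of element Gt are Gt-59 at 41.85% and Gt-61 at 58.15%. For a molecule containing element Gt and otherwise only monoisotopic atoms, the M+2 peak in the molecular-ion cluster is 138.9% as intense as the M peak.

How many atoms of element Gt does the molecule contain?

1

With n Gt atoms, P(M+2)/P(M) = C(n,1)·p^(n−1)q / p^n = n·q/p = n · 0.5815/0.4185.
n = 1.389 × 0.4185/0.5815 = 1.00 ≈ 1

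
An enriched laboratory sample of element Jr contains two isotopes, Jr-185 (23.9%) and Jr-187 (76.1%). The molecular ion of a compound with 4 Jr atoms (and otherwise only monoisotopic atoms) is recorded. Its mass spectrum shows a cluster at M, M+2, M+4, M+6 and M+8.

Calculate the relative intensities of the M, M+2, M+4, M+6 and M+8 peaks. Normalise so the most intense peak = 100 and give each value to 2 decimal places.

0.77 : 9.86 : 47.11 : 100.00 : 79.60

Expanding (0.239 + 0.761)^4:
P(M) = 0.239^4 = 0.003263
P(M+2) = 4 × 0.239^3 × 0.761^1 = 0.041556
P(M+4) = 6 × 0.239^2 × 0.761^2 = 0.198480
P(M+6) = 4 × 0.239^1 × 0.761^3 = 0.421320
P(M+8) = 0.761^4 = 0.335381
The M+6 peak is largest (0.421320); scaling to 100 gives 0.77 : 9.86 : 47.11 : 100.00 : 79.60.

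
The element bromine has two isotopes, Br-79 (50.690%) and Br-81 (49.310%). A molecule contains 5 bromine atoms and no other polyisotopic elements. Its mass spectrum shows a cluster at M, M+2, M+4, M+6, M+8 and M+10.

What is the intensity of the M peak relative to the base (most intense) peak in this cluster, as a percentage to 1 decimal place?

10.6%

Term probabilities: M 0.0335, M+2 0.1628, M+4 0.3167, M+6 0.3081, M+8 0.1498, M+10 0.0292. Base peak = M+4.
P(M+4) = C(5,2) × 0.50690^3 × 0.49310^2 = 10 × 0.13024674 × 0.24314761 = 0.316692 (base)
P(M) = C(5,0) × 0.50690^5 × 0.49310^0 = 1 × 0.03346659 × 1.0000 = 0.033467
Relative intensity = 0.033467 / 0.316692 × 100 = 10.6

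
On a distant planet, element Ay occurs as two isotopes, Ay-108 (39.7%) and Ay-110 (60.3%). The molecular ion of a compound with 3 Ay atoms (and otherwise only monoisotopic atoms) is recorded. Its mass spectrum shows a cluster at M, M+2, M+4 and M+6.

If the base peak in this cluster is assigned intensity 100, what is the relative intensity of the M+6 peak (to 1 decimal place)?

50.6

Binomial terms of (0.397 + 0.603)^3: M 0.0626, M+2 0.2851, M+4 0.4331, M+6 0.2193 → M+4 is the base peak.
P(M+4) = C(3,2) × 0.397^1 × 0.603^2 = 3 × 0.3970 × 0.363609 = 0.433058 (base)
P(M+6) = C(3,3) × 0.397^0 × 0.603^3 = 1 × 1.0000 × 0.21925623 = 0.219256
Relative intensity = 0.219256 / 0.433058 × 100 = 50.6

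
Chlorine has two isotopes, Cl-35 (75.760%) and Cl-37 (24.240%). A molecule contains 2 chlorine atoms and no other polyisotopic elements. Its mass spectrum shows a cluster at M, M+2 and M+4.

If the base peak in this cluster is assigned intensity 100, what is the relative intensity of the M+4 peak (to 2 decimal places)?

(0.75760 + 0.24240)^2 gives M 0.5740, M+2 0.3673, M+4 0.0588; the largest is M.
P(M) = C(2,0) × 0.75760^2 × 0.24240^0 = 1 × 0.57395776 × 1.0000 = 0.573958 (base)
P(M+4) = C(2,2) × 0.75760^0 × 0.24240^2 = 1 × 1.0000 × 0.05875776 = 0.058758
Relative intensity = 0.058758 / 0.573958 × 100 = 10.24

10.24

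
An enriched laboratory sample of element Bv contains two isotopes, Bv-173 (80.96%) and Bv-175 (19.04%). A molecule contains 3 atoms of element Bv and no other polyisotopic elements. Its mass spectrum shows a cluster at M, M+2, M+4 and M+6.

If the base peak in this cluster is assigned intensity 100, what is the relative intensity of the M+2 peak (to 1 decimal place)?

70.6

(0.8096 + 0.1904)^3 gives M 0.5307, M+2 0.3744, M+4 0.0880, M+6 0.0069; the largest is M.
P(M) = C(3,0) × 0.8096^3 × 0.1904^0 = 1 × 0.53065407 × 1.0000 = 0.530654 (base)
P(M+2) = C(3,1) × 0.8096^2 × 0.1904^1 = 3 × 0.65545216 × 0.1904 = 0.374394
Relative intensity = 0.374394 / 0.530654 × 100 = 70.6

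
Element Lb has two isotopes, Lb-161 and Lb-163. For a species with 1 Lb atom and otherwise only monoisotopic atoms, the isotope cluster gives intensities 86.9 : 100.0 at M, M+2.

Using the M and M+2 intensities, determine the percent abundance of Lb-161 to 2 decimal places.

Write p for the Lb-161 fraction. I(M+2)/I(M) = [C(1,1)·p^0·(1−p)] / p^1 = 1·(1−p)/p = 100.0/86.9 = 1.1507
(1−p)/p = 1.1507/1 = 1.1507  ⇒  p = 1/(1 + 1.1507) = 0.4650
Lb-161: 46.50%, Lb-163: 53.50%.

46.50%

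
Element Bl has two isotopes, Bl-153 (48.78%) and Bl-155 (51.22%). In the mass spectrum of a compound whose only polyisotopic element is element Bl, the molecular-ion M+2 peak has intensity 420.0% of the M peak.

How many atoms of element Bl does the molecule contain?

4

The M+2/M ratio from n Bl atoms is n · q/p = n · 0.5122/0.4878.
n = 4.200 × 0.4878/0.5122 = 4.00 ≈ 4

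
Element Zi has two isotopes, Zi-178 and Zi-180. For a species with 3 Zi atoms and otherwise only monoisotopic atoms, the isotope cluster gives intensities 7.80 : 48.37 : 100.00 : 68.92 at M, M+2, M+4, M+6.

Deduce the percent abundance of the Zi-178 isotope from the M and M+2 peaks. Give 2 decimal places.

32.60%

Let p = fractional abundance of Zi-178. I(M+2)/I(M) = [C(3,1)·p^2·(1−p)] / p^3 = 3·(1−p)/p = 48.37/7.80 = 6.2013
(1−p)/p = 6.2013/3 = 2.0671  ⇒  p = 1/(1 + 2.0671) = 0.3260
Zi-178: 32.60%, Zi-180: 67.40%.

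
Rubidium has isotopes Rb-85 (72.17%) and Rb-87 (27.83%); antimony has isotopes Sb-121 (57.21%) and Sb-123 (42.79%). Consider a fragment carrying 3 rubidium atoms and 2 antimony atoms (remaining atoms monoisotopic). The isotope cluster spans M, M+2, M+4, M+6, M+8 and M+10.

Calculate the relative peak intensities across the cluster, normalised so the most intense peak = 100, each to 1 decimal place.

36.5 : 97.0 : 100.0 : 50.1 : 12.3 : 1.2

Rubidium pattern (n=3): 0.37589809 : 0.43485841 : 0.16768892 : 0.02155458
Antimony pattern (n=2): 0.32729841 : 0.48960318 : 0.18309841
Convolve the two distributions (both contribute in 2-u steps):
  M: 0.37589809×0.32729841 = 0.123031
  M+2: 0.37589809×0.48960318 + 0.43485841×0.32729841 = 0.326369
  M+4: 0.37589809×0.18309841 + 0.43485841×0.48960318 + 0.16768892×0.32729841 = 0.336619
  M+6: 0.43485841×0.18309841 + 0.16768892×0.48960318 + 0.02155458×0.32729841 = 0.168778
  M+8: 0.16768892×0.18309841 + 0.02155458×0.48960318 = 0.041257
  M+10: 0.02155458×0.18309841 = 0.003947
Scale to base peak (0.336619) = 100: 36.5 : 97.0 : 100.0 : 50.1 : 12.3 : 1.2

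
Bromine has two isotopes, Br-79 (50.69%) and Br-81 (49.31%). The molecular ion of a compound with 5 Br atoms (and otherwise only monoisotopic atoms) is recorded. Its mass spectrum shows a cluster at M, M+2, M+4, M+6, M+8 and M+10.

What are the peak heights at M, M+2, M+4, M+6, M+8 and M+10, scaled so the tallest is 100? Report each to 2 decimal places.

10.57 : 51.40 : 100.00 : 97.28 : 47.31 : 9.21

Expanding (0.5069 + 0.4931)^5:
P(M) = 0.5069^5 = 0.033467
P(M+2) = 5 × 0.5069^4 × 0.4931^1 = 0.162777
P(M+4) = 10 × 0.5069^3 × 0.4931^2 = 0.316692
P(M+6) = 10 × 0.5069^2 × 0.4931^3 = 0.308070
P(M+8) = 5 × 0.5069^1 × 0.4931^4 = 0.149842
P(M+10) = 0.4931^5 = 0.029152
The M+4 peak is largest (0.316692); scaling to 100 gives 10.57 : 51.40 : 100.00 : 97.28 : 47.31 : 9.21.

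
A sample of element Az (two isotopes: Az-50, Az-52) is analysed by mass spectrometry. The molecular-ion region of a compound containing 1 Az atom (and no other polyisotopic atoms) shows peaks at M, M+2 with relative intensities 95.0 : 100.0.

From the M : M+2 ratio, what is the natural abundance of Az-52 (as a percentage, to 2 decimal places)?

Write p for the Az-50 fraction. I(M+2)/I(M) = [C(1,1)·p^0·(1−p)] / p^1 = 1·(1−p)/p = 100.0/95.0 = 1.0526
(1−p)/p = 1.0526/1 = 1.0526  ⇒  p = 1/(1 + 1.0526) = 0.4872
Az-50: 48.72%, Az-52: 51.28%.

51.28%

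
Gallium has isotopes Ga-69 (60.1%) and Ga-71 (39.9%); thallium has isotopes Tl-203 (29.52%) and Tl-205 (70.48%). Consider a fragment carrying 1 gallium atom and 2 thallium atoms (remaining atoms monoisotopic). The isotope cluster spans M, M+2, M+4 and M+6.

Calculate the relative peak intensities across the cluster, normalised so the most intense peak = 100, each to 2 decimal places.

Gallium pattern (n=1): 0.6010 : 0.3990
Thallium pattern (n=2): 0.08714304 : 0.41611392 : 0.49674304
Convolve the two distributions (both contribute in 2-u steps):
  M: 0.6010×0.08714304 = 0.052373
  M+2: 0.6010×0.41611392 + 0.3990×0.08714304 = 0.284855
  M+4: 0.6010×0.49674304 + 0.3990×0.41611392 = 0.464572
  M+6: 0.3990×0.49674304 = 0.198200
Scale to base peak (0.464572) = 100: 11.27 : 61.32 : 100.00 : 42.66

11.27 : 61.32 : 100.00 : 42.66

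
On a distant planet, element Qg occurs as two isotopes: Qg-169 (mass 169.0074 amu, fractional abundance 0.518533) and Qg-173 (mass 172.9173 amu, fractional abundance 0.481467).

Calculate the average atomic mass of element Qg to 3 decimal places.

170.890 amu

Weight each isotope mass by its fractional abundance: 0.518533 × 169.0074 + 0.481467 × 172.9173
= 87.63591 + 83.25397 = 170.88988 amu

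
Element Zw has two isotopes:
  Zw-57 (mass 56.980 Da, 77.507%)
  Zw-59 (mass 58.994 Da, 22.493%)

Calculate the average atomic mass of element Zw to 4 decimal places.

Ar = Σ fᵢ·mᵢ = 0.77507 × 56.980 + 0.22493 × 58.994
= 44.16349 + 13.26952 = 57.43301 Da

57.4330 Da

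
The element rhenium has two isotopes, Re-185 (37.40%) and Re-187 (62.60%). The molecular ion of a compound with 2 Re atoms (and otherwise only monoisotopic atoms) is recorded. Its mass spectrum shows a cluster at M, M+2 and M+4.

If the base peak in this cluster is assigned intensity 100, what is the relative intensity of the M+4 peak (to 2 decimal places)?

83.69

Binomial terms of (0.3740 + 0.6260)^2: M 0.1399, M+2 0.4682, M+4 0.3919 → M+2 is the base peak.
P(M+2) = C(2,1) × 0.3740^1 × 0.6260^1 = 2 × 0.3740 × 0.6260 = 0.468248 (base)
P(M+4) = C(2,2) × 0.3740^0 × 0.6260^2 = 1 × 1.0000 × 0.391876 = 0.391876
Relative intensity = 0.391876 / 0.468248 × 100 = 83.69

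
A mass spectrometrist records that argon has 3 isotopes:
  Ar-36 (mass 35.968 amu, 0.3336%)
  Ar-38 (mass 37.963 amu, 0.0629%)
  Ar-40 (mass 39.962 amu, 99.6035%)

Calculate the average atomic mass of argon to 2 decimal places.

Average mass = Σ (abundance × isotope mass) = 0.003336 × 35.968 + 0.000629 × 37.963 + 0.996035 × 39.962
= 0.1200 + 0.0239 + 39.8036 = 39.9475 amu

39.95 amu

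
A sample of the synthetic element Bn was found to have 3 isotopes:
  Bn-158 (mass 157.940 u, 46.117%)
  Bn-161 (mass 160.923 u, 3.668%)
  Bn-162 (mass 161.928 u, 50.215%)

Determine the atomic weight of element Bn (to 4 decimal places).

160.0520 u

The abundance-weighted mean is 0.46117 × 157.940 + 0.03668 × 160.923 + 0.50215 × 161.928
= 72.83719 + 5.90266 + 81.31215 = 160.05200 u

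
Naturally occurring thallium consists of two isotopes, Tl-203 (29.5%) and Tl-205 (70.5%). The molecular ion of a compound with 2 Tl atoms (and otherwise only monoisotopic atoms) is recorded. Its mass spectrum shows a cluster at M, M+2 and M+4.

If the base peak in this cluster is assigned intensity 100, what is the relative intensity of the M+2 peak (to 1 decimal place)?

83.7

Term probabilities: M 0.0870, M+2 0.4160, M+4 0.4970. Base peak = M+4.
P(M+4) = C(2,2) × 0.295^0 × 0.705^2 = 1 × 1.0000 × 0.497025 = 0.497025 (base)
P(M+2) = C(2,1) × 0.295^1 × 0.705^1 = 2 × 0.2950 × 0.7050 = 0.415950
Relative intensity = 0.415950 / 0.497025 × 100 = 83.7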